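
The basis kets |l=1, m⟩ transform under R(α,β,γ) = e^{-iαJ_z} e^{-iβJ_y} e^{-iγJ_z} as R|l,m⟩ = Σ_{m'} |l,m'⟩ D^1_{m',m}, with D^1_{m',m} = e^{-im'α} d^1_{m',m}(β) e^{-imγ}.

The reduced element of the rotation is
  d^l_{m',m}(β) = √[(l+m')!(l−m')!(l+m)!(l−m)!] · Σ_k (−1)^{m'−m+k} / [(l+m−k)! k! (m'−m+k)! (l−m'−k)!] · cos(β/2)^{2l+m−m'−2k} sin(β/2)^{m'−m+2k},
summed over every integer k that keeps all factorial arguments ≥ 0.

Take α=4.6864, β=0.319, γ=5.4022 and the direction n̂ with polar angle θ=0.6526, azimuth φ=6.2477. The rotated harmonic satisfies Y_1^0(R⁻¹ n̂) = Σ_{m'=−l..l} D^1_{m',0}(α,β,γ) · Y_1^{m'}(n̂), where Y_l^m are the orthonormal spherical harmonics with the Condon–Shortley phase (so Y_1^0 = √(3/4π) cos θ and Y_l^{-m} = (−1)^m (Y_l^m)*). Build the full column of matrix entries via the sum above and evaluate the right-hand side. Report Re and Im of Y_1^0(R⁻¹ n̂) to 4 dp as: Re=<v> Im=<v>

Need the full column D^1_{m',0} for m'=−1..1 at α=4.6864, β=0.3190, γ=5.4022.
cos(β/2)=0.987307, sin(β/2)=0.158825
d^1_{-1,0}: single k=1 term ⇒ +0.221761;  D = -0.005763-0.221686i
d^1_{0,0}: k∈[0..1] ⇒ +0.974775 -0.025225 = +0.949550;  D = +0.949550+0.000000i
d^1_{1,0}: single k=0 term ⇒ -0.221761;  D = +0.005763-0.221686i
Y_1^{m'}(θ=0.6526,φ=6.2477) and Σ D·Y over m':
  (-0.0058-0.2217i)·(+0.2097+0.0074i)  (+0.9495+0.0000i)·(+0.3882+0.0000i)  (+0.0058-0.2217i)·(-0.2097+0.0074i)
Y_1^0(R⁻¹ n̂) = +0.369497+0.000000i

Re=0.3695 Im=0.0000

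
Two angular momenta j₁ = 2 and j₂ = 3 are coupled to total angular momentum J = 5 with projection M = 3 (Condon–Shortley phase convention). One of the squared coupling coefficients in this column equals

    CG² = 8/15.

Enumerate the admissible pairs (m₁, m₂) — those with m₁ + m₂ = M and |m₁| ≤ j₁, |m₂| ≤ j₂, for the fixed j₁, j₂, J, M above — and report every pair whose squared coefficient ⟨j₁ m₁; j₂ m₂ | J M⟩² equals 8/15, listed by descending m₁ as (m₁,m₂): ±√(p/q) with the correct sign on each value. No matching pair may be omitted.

Admissible pairs with m₁+m₂ = M = 3: (0,3), (1,2), (2,1)
  (m₁,m₂)=(2,1): CG² = 1/3, CG = +√(1/3)
  (m₁,m₂)=(1,2): CG² = 8/15, CG = +√(8/15)   ← matches the target
  (m₁,m₂)=(0,3): CG² = 2/15, CG = +√(2/15)
Pairs with CG² = 8/15: (1,2): +√(8/15)

(1,2): +√(8/15)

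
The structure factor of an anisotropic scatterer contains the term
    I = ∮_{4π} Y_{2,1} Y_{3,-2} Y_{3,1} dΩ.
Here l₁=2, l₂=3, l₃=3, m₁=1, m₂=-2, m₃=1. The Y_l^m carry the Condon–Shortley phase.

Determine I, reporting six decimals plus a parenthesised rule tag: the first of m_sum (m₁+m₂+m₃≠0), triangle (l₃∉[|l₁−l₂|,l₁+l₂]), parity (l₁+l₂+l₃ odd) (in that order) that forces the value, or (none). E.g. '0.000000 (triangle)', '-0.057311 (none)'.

m-sum 0 ✓  L=8 even ✓  1≤3≤5 ✓
Π(2lᵢ+1) = 5×7×7 = 245
triangle coeff Δ(2,3,3) = 1/3780
Σ_t [0,2]: t=0:+1/24 t=1:−1/4 t=2:+1/24 = -1/6
(3j)²=4/105 [(2 3 3; 0 0 0)], sign=+1
Σ_t [0,1]: t=0:+1/12 t=1:−1/48 = 1/16
(3j)²=1/28 [(2 3 3; 1 -2 1)], sign=+1
⇒ 4πI² = 1/3
I = (+1)√(1/3/(4π)) = 0.16286750
No selection rule forces the value: the integral is nonzero (none).

0.162868 (none)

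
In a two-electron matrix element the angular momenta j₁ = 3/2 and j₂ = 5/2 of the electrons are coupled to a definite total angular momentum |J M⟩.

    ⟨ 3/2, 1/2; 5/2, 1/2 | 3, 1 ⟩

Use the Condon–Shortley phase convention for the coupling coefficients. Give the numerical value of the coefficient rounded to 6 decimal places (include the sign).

+√(1/60) = +0.129099

j₁+j₂−J=1  J+j₁−j₂=2  J−j₁+j₂=4  j₁+j₂+J+1=8
(j₁±m₁, j₂±m₂, J±M) = (2,1,3,2,4,2)
P² = 48/5
sum k=0..1:
  [0] +1/6 = 1/6
  [1] −1/8 = -1/8
S = 1/24
C² = P²·S² = 1/60 ; C = +0.129099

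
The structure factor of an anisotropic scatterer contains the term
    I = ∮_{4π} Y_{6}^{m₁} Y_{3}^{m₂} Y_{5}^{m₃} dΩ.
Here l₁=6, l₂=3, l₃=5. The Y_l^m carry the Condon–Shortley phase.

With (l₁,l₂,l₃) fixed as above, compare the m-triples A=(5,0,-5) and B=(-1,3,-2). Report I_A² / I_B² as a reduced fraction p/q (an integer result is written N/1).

Shared (l₁,l₂,l₃)=(6,3,5): N and (l;000)² cancel in I_A²/I_B².
A: Δ = 4!·8!·2!/15! = 1/675675; Racah Σ t=1..1: t=1:−1/483840 = -1/483840; ⇒ 3j(6 3 5; 5 0 -5)² = 3/91, sgn -1
B: Δ = 4!·8!·2!/15! = 1/675675; Racah Σ t=4..4: t=4:+1/34560 = 1/34560; ⇒ 3j(6 3 5; -1 3 -2)² = 7/429, sgn -1
I_A²/I_B² = (3/91)/(7/429) = 99/49

99/49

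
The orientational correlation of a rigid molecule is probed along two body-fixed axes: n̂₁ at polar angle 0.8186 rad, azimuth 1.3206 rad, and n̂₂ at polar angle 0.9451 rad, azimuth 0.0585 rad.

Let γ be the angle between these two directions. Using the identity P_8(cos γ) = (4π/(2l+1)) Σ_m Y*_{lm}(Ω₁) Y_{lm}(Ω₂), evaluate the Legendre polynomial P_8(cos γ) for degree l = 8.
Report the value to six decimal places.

Summing Y*_{l m}(θ₁,φ₁)·Y_{l m}(θ₂,φ₂) over m ∈ [−8, 8]; prefactor 4π/(2·8+1) = 0.739198:
  m=-8: Y*=(-0.017394, -0.037849)  Y=(0.085709, -0.043322)  product (-0.003130, -0.002490)
  m=-7: Y*=(-0.153369, 0.028000)  Y=(0.254610, -0.110510)  product (-0.035955, 0.024078)
  m=-6: Y*=(-0.023822, 0.341626)  Y=(0.415497, -0.152139)  product (0.042077, 0.145569)
  m=-5: Y*=(0.438169, 0.145114)  Y=(0.342223, -0.103056)  product (0.164906, 0.004505)
  m=-4: Y*=(0.157124, -0.245129)  Y=(-0.038468, 0.009170)  product (-0.003797, 0.010870)
  m=-3: Y*=(0.101166, 0.108466)  Y=(-0.356671, 0.063246)  product (-0.042943, -0.032288)
  m=-2: Y*=(0.333510, -0.182367)  Y=(-0.154532, 0.018163)  product (-0.048226, 0.034239)
  m=-1: Y*=(-0.006443, -0.025213)  Y=(0.297475, -0.017422)  product (-0.002356, -0.007388)
  m=+0: Y*=(0.369058, -0.000000)  Y=(0.204168, 0.000000)  product (0.075350, 0.000000)
  m=+1: Y*=(0.006443, -0.025213)  Y=(-0.297475, -0.017422)  product (-0.002356, 0.007388)
  m=+2: Y*=(0.333510, 0.182367)  Y=(-0.154532, -0.018163)  product (-0.048226, -0.034239)
  m=+3: Y*=(-0.101166, 0.108466)  Y=(0.356671, 0.063246)  product (-0.042943, 0.032288)
  m=+4: Y*=(0.157124, 0.245129)  Y=(-0.038468, -0.009170)  product (-0.003797, -0.010870)
  m=+5: Y*=(-0.438169, 0.145114)  Y=(-0.342223, -0.103056)  product (0.164906, -0.004505)
  m=+6: Y*=(-0.023822, -0.341626)  Y=(0.415497, 0.152139)  product (0.042077, -0.145569)
  m=+7: Y*=(0.153369, 0.028000)  Y=(-0.254610, -0.110510)  product (-0.035955, -0.024078)
  m=+8: Y*=(-0.017394, 0.037849)  Y=(0.085709, 0.043322)  product (-0.003130, 0.002490)
Total Σ_m = (0.216503, 0.000000). Multiply by 0.739198: (0.160039, 0.000000). P_8(cos γ) = 0.160039

0.160039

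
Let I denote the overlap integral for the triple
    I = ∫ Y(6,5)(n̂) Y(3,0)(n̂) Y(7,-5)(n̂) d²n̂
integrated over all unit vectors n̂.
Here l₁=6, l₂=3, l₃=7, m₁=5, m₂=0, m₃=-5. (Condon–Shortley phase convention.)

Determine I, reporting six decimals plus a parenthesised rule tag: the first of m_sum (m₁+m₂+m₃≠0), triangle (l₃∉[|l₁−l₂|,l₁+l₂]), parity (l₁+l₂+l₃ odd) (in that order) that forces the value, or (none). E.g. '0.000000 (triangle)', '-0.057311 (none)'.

0.161723 (none)

Checks pass: Σm=0; 16 even; l₃=7∈[3,9].
(2·6+1)(2·3+1)(2·7+1) = 1365
Δ: 2! 10! 4! / 17! → 1/2042040
sum: t=0:+1/207360 t=1:−1/57600 t=2:+1/207360 = -1/129600
3j²(6 3 7; 0 0 0) = Δ·Π!·Σ² = 168/12155  (sign +1)
sum: t=0:+1/4354560 t=1:−1/14515200 = 1/6220800
3j²(6 3 7; 5 0 -5) = Δ·Π!·Σ² = 77/4420  (sign +1)
combine: 4πI² = 1365·168/12155·77/4420 = 6174/18785
take √, sign +1: I = 0.16172337
No selection rule forces the value: the integral is nonzero (none).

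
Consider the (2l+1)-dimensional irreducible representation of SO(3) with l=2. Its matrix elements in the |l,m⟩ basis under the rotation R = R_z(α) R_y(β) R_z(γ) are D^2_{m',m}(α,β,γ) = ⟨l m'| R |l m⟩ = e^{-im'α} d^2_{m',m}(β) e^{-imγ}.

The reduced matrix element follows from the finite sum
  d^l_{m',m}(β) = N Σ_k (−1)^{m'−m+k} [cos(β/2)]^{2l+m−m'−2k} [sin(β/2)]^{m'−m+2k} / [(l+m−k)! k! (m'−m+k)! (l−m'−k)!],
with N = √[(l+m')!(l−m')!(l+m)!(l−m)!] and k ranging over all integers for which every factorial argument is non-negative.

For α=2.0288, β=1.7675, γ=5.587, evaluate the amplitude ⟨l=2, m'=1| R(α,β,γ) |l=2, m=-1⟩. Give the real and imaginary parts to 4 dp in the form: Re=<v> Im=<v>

Split into d^2_{1,-1}(β=1.7675) × two z-phases.
Half-angle: c=0.634256, s=0.773123. N=√(6·1·1·6)=6.000000
k: max(0,(-1)−(1))=0 … min(2+(-1),2−(1))=1
  k=0: (−1)^2·6.0000/(2)·0.6343^2·0.7731^2 = +0.721353
  k=1: (−1)^3·6.0000/(6)·0.6343^0·0.7731^4 = -0.357268
d^2_{1,-1}(1.7675) = +0.721353 -0.357268 = +0.364085
Phases: e^{-i·(1)·2.0288}=-0.442158-0.896937i, e^{-i·(-1)·5.5870}=+0.767294-0.641295i ⇒ D=-0.332944-0.147331i

Re=-0.3329 Im=-0.1473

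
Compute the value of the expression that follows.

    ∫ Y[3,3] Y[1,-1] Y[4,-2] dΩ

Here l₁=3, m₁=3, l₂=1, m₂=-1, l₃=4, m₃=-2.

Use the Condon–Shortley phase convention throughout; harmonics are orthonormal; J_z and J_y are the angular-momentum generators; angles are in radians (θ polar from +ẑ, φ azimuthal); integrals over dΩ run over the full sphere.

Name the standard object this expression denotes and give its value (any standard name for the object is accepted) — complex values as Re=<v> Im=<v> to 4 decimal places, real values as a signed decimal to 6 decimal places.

Gaunt coefficient, +0.061558

This is a Gaunt coefficient — the integral of a triple product of spherical harmonics over the sphere.
Rules hold: Σm=0, L=8 even, 2≤4≤4.
N = 7·3·9 = 189
Δ = 0!·6!·2!/9! = 1/252
Racah Σ t=0..0: t=0:+1/36 = 1/36
⇒ 3j(3 1 4; 0 0 0)² = 4/63, sgn +1
Racah Σ t=0..0: t=0:+1/1440 = 1/1440
⇒ 3j(3 1 4; 3 -1 -2)² = 1/252, sgn +1
4πI² = N·(3j₀)²·(3jₘ)² = 1/21
I = +1·√(0.047619/4π) = 0.06155813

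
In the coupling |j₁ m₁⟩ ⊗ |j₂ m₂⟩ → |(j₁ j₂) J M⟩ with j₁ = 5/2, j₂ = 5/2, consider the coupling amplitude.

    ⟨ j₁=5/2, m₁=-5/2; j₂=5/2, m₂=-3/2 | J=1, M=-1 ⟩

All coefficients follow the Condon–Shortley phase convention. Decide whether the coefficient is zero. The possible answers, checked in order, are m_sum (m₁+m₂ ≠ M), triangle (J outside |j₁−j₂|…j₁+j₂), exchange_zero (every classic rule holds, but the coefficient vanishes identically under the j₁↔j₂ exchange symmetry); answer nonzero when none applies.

m_sum

m-sum: m₁+m₂ = -5/2+(-3/2) = -4, M = -1  ✗ ⇒ coefficient is 0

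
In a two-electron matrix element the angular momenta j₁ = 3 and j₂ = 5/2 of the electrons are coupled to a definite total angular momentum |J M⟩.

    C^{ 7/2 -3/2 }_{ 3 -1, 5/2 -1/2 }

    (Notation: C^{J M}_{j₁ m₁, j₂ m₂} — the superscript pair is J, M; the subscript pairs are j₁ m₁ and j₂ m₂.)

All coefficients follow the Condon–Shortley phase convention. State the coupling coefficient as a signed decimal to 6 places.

j₁+j₂−J=2  J+j₁−j₂=4  J−j₁+j₂=3  j₁+j₂+J+1=10
(j₁±m₁, j₂±m₂, J±M) = (2,4,2,3,2,5)
P² = 3072/35
sum k=0..2:
  [0] +1/96 = 1/96
  [1] −1/12 = -1/12
  [2] +1/48 = 1/48
S = -5/96
C² = P²·S² = 5/21 ; C = -0.487950

-0.487950  (= −√(5/21))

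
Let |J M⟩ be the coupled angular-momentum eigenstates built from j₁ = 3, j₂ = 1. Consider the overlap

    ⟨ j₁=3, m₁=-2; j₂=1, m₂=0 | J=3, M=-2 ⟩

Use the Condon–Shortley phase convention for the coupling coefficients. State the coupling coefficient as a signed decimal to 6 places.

j₁+j₂−J=1  J+j₁−j₂=5  J−j₁+j₂=1  j₁+j₂+J+1=8
(j₁±m₁, j₂±m₂, J±M) = (1,5,1,1,1,5)
P² = 300
sum k=0..1:
  [0] +1/120 = 1/120
  [1] −1/24 = -1/24
S = -1/30
C² = P²·S² = 1/3 ; C = -0.577350

-0.577350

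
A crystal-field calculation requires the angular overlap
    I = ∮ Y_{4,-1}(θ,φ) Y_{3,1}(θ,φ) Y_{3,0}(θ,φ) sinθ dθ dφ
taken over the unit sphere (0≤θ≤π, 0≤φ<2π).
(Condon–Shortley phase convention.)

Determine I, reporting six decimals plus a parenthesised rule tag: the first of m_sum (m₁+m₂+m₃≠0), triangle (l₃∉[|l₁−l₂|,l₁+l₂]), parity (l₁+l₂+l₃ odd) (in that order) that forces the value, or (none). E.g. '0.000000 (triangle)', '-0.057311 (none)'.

-0.099323 (none)

m-sum 0 ✓  L=10 even ✓  1≤3≤7 ✓
Π(2lᵢ+1) = 9×7×7 = 441
triangle coeff Δ(4,3,3) = 1/34650
Σ_t [1,3]: t=1:−1/72 t=2:+1/16 t=3:−1/72 = 5/144
(3j)²=2/77 [(4 3 3; 0 0 0)], sign=-1
Σ_t [2,4]: t=2:+1/48 t=3:−1/24 t=4:+1/288 = -5/288
(3j)²=5/462 [(4 3 3; -1 1 0)], sign=+1
⇒ 4πI² = 15/121
I = (-1)√(15/121/(4π)) = -0.09932258
No selection rule forces the value: the integral is nonzero (none).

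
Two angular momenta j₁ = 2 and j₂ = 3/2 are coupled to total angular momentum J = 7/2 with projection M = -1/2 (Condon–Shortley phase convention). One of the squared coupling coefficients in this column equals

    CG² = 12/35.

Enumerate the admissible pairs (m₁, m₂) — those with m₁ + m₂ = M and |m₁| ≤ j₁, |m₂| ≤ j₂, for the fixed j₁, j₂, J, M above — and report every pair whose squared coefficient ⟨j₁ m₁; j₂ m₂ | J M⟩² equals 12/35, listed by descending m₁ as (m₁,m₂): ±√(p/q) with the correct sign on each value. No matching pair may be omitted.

(-1,1/2): +√(12/35)

Admissible pairs with m₁+m₂ = M = -1/2: (-2,3/2), (-1,1/2), (0,-1/2), (1,-3/2)
  (m₁,m₂)=(1,-3/2): CG² = 4/35, CG = +√(4/35)
  (m₁,m₂)=(0,-1/2): CG² = 18/35, CG = +√(18/35)
  (m₁,m₂)=(-1,1/2): CG² = 12/35, CG = +√(12/35)   ← matches the target
  (m₁,m₂)=(-2,3/2): CG² = 1/35, CG = +√(1/35)
Pairs with CG² = 12/35: (-1,1/2): +√(12/35)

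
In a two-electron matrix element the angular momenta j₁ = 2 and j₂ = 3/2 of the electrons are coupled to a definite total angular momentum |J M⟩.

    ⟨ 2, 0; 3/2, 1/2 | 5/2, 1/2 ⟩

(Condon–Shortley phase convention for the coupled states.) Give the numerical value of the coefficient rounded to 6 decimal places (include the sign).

-0.292770  (= −√(3/35))

√[6·1!3!2!/7! · 2!2!2!1!3!2!] = √(48/35)
  +(−1)^0/∏(0,1,2,2,1,0)! = 1/4  (running 1/4)
  +(−1)^1/∏(1,0,1,1,2,1)! = -1/2  (running -1/4)
⟨..|..⟩ = √(48/35)·(-1/4) = -0.292770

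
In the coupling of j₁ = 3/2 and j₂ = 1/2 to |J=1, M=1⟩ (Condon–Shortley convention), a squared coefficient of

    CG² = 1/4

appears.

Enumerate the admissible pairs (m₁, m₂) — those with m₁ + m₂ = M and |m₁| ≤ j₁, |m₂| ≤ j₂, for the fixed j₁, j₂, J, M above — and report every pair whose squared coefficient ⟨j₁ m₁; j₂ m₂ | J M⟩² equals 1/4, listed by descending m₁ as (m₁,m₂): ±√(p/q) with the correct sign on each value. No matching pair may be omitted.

(1/2,1/2): −√(1/4)

Admissible pairs with m₁+m₂ = M = 1: (1/2,1/2), (3/2,-1/2)
  (m₁,m₂)=(3/2,-1/2): CG² = 3/4, CG = +√(3/4)
  (m₁,m₂)=(1/2,1/2): CG² = 1/4, CG = −√(1/4)   ← matches the target
Pairs with CG² = 1/4: (1/2,1/2): −√(1/4)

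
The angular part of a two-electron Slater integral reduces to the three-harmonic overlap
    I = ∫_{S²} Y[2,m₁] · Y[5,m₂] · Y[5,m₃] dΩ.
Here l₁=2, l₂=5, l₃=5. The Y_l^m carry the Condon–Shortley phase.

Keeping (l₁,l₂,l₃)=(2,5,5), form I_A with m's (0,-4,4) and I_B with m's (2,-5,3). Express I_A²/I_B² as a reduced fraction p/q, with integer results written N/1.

6/5

Same 2,5,5: normalisation and zero-m 3j drop out of the ratio.
A: Δ: 2! 2! 8! / 13! → 1/38610; sum: t=0:+1/20160 t=1:−1/40320 = 1/40320; 3j²(2 5 5; 0 -4 4) = Δ·Π!·Σ² = 6/715  (sign -1)
B: Δ: 2! 2! 8! / 13! → 1/38610; sum: t=0:+1/161280 = 1/161280; 3j²(2 5 5; 2 -5 3) = Δ·Π!·Σ² = 1/143  (sign +1)
I_A²/I_B² = (6/715)/(1/143) = 6/5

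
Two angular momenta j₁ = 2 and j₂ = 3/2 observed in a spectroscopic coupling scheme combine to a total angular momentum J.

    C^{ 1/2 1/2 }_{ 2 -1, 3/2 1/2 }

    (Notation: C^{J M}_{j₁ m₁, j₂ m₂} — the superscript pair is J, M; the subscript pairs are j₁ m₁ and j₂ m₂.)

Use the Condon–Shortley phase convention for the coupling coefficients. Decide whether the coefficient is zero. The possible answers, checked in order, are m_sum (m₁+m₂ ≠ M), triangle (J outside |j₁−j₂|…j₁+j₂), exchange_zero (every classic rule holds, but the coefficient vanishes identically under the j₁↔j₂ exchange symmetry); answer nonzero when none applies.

m_sum

m-sum: m₁+m₂ = -1+1/2 = -1/2, M = 1/2  ✗ ⇒ coefficient is 0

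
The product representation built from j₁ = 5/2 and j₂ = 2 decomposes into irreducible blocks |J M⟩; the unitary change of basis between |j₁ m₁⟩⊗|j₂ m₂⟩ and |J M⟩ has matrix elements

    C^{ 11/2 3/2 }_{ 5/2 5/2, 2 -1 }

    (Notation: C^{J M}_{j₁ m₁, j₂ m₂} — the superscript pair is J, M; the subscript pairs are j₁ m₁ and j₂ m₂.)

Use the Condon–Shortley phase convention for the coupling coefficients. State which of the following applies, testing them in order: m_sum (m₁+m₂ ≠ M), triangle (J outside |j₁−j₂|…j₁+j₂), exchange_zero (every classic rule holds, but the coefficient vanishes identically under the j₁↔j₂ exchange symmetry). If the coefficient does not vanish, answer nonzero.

m-sum: m₁+m₂ = 5/2+(-1) = 3/2, M = 3/2  ✓
triangle: need |j₁−j₂| ≤ J ≤ j₁+j₂, i.e. J ∈ [1/2, 9/2]; J = 11/2 is outside ✗ ⇒ coefficient is 0

triangle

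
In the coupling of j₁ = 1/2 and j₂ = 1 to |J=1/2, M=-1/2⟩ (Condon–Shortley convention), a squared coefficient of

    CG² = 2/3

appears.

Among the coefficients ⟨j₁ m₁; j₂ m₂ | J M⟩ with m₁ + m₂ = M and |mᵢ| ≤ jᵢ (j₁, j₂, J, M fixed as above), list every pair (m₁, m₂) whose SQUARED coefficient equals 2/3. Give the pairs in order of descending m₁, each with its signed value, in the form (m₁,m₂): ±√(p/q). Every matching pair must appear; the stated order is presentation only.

(1/2,-1): +√(2/3)

Admissible pairs with m₁+m₂ = M = -1/2: (-1/2,0), (1/2,-1)
  (m₁,m₂)=(1/2,-1): CG² = 2/3, CG = +√(2/3)   ← matches the target
  (m₁,m₂)=(-1/2,0): CG² = 1/3, CG = −√(1/3)
Pairs with CG² = 2/3: (1/2,-1): +√(2/3)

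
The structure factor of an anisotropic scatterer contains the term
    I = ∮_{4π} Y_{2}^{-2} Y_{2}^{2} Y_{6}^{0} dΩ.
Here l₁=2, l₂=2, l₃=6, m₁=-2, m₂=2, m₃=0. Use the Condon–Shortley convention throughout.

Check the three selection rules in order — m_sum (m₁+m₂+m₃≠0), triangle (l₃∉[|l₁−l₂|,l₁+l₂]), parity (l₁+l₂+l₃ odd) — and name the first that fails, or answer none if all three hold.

azimuthal sum: -2 + 2 + 0 = 0  ✓
l₃ must lie in [0,4]; have l₃=6  ✗
L = 2 + 2 + 6 = 10 (even)

triangle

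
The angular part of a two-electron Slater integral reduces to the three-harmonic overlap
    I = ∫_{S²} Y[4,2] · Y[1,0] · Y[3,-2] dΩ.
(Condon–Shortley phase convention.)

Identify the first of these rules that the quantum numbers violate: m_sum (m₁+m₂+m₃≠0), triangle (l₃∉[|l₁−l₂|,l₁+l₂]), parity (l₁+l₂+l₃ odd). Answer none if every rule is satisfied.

none

Σmᵢ = 0  ✓
l₃∈[|l₁−l₂|,l₁+l₂]=[3,5], have l₃=3  ✓
Σlᵢ = 8 ⇒ even  ✓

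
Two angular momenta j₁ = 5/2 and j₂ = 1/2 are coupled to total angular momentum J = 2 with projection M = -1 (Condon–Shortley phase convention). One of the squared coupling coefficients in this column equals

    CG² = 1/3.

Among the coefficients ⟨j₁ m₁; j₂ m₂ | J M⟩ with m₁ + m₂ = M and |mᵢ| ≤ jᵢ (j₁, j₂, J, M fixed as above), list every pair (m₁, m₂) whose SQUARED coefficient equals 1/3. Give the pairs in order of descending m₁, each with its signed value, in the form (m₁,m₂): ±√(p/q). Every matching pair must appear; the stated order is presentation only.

Admissible pairs with m₁+m₂ = M = -1: (-3/2,1/2), (-1/2,-1/2)
  (m₁,m₂)=(-1/2,-1/2): CG² = 1/3, CG = +√(1/3)   ← matches the target
  (m₁,m₂)=(-3/2,1/2): CG² = 2/3, CG = −√(2/3)
Pairs with CG² = 1/3: (-1/2,-1/2): +√(1/3)

(-1/2,-1/2): +√(1/3)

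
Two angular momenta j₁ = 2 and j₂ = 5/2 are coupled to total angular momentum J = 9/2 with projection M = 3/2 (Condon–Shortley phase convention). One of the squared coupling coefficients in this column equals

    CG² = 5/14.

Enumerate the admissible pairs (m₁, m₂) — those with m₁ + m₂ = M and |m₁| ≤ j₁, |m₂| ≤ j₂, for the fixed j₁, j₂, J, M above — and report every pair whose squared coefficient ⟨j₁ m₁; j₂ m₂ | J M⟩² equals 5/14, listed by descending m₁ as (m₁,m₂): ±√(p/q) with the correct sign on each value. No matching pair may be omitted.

(0,3/2): +√(5/14)

Admissible pairs with m₁+m₂ = M = 3/2: (-1,5/2), (0,3/2), (1,1/2), (2,-1/2)
  (m₁,m₂)=(2,-1/2): CG² = 5/42, CG = +√(5/42)
  (m₁,m₂)=(1,1/2): CG² = 10/21, CG = +√(10/21)
  (m₁,m₂)=(0,3/2): CG² = 5/14, CG = +√(5/14)   ← matches the target
  (m₁,m₂)=(-1,5/2): CG² = 1/21, CG = +√(1/21)
Pairs with CG² = 5/14: (0,3/2): +√(5/14)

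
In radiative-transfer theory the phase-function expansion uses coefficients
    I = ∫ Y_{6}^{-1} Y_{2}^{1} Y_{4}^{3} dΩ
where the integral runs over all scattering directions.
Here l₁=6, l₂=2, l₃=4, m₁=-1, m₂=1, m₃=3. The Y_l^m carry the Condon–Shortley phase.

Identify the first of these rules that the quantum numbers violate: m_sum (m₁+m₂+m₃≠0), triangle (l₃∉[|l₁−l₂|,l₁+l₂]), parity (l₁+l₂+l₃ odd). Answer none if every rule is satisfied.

m₁+m₂+m₃ = -1 + 1 + 3 = 3  ✗
triangle: |6−2|=4 ≤ l₃=4 ≤ 6+2=8
parity: l₁+l₂+l₃ = 12 is even

m_sum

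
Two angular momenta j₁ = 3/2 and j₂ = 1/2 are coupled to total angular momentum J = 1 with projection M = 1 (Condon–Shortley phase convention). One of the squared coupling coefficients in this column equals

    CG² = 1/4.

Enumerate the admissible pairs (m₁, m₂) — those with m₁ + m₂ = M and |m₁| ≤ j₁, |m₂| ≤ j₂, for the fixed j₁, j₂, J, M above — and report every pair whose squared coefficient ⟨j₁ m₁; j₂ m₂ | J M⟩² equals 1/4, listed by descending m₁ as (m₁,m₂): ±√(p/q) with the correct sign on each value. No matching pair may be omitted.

Admissible pairs with m₁+m₂ = M = 1: (1/2,1/2), (3/2,-1/2)
  (m₁,m₂)=(3/2,-1/2): CG² = 3/4, CG = +√(3/4)
  (m₁,m₂)=(1/2,1/2): CG² = 1/4, CG = −√(1/4)   ← matches the target
Pairs with CG² = 1/4: (1/2,1/2): −√(1/4)

(1/2,1/2): −√(1/4)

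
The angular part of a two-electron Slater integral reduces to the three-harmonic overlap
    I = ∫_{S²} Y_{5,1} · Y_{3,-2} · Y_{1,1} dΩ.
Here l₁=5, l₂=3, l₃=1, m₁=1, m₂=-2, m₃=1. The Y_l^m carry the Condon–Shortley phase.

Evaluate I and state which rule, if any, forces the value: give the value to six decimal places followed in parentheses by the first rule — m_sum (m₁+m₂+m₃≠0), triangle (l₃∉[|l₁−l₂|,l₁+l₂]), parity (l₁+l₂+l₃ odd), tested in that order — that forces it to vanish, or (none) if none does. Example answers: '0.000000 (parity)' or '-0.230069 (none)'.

l₃=1 ∉ [2,8] — triangle fails ⇒ I = 0

0.000000 (triangle)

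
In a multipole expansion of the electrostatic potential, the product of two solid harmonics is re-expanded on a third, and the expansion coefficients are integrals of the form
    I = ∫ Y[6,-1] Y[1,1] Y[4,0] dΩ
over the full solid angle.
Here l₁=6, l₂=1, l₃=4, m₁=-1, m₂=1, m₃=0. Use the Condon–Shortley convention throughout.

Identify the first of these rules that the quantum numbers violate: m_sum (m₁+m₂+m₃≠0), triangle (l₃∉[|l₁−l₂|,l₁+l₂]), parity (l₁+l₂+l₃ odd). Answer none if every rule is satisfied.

azimuthal sum: -1 + 1 + 0 = 0  ✓
l₃ must lie in [5,7]; have l₃=4  ✗
L = 6 + 1 + 4 = 11 (odd)

triangle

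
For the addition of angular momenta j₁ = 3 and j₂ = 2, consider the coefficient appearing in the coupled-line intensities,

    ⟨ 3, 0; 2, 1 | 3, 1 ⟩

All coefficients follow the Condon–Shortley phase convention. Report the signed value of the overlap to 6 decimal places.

-0.182574

√[7·2!4!2!/9! · 3!3!3!1!4!2!] = √(96/5)
  +(−1)^1/∏(1,1,2,2,2,0)! = -1/8  (running -1/8)
  +(−1)^2/∏(2,0,1,1,3,1)! = 1/12  (running -1/24)
⟨..|..⟩ = √(96/5)·(-1/24) = -0.182574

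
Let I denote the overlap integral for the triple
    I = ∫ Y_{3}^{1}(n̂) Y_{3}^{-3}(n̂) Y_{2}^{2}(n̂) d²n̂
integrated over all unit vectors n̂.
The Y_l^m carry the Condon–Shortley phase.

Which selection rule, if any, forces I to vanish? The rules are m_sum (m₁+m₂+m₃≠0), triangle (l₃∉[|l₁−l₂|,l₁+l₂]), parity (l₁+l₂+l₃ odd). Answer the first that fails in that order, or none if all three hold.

none

m₁+m₂+m₃ = 1 − 3 + 2 = 0  ✓
triangle: |3−3|=0 ≤ l₃=2 ≤ 3+3=6  ✓
parity: l₁+l₂+l₃ = 8 is even  ✓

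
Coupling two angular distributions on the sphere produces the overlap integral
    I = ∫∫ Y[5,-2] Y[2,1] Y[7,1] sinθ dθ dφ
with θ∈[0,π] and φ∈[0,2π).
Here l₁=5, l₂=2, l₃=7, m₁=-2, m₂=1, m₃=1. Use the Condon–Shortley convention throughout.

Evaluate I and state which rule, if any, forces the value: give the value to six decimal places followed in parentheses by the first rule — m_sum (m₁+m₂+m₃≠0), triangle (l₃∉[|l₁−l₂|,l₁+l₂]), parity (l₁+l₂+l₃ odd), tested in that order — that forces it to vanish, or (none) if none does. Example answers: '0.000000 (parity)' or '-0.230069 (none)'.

Rules hold: Σm=0, L=14 even, 3≤7≤7.
N = 11·5·15 = 825
Δ = 0!·10!·4!/15! = 1/15015
Racah Σ t=0..0: t=0:+1/57600 = 1/57600
⇒ 3j(5 2 7; 0 0 0)² = 21/715, sgn -1
Racah Σ t=0..0: t=0:+1/181440 = 1/181440
⇒ 3j(5 2 7; -2 1 1)² = 32/3003, sgn +1
4πI² = N·(3j₀)²·(3jₘ)² = 480/1859
I = -1·√(0.258203/4π) = -0.14334284
No selection rule forces the value: the integral is nonzero (none).

-0.143343 (none)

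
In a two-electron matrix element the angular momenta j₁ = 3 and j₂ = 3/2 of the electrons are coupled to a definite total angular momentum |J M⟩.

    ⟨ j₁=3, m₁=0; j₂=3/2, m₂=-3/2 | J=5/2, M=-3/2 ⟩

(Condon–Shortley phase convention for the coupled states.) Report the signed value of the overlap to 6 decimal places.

j₁+j₂−J=2  J+j₁−j₂=4  J−j₁+j₂=1  j₁+j₂+J+1=8
(j₁±m₁, j₂±m₂, J±M) = (3,3,0,3,1,4)
P² = 1296/35
sum k=0..0:
  [0] +1/12 = 1/12
S = 1/12
C² = P²·S² = 9/35 ; C = +0.507093

+√(9/35) = +0.507093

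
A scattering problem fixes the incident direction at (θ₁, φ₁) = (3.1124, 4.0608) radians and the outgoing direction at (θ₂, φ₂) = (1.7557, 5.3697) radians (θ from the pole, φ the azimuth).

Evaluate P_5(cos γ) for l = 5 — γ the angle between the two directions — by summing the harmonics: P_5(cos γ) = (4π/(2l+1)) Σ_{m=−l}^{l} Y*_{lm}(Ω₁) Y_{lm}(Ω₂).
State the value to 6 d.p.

Term-by-term m-sum for l=5 (normalisation 4π/11 = 1.142397):
  m=-5: (0.000000, 0.000000) × (-0.061523, -0.421433) = (0.000000, -0.000000)  (running Σ = (0.000000, -0.000000))
  m=-4: (0.000001, 0.000001) × (0.219562, 0.123492) = (0.000000, 0.000000)  (running Σ = (0.000000, 0.000000))
  m=-3: (0.000064, -0.000026) × (0.210456, -0.089261) = (0.000011, -0.000011)  (running Σ = (0.000011, -0.000011))
  m=-2: (0.000762, -0.002780) × (-0.068546, 0.261698) = (0.000675, 0.000390)  (running Σ = (0.000687, 0.000379))
  m=-1: (-0.045220, -0.059289) × (0.105943, 0.137266) = (0.003348, -0.012488)  (running Σ = (0.004034, -0.012109))
  m=0: (-0.929632, -0.000000) × (-0.273196, 0.000000) = (0.253972, 0.000000)  (running Σ = (0.258006, -0.012109))
  m=1: (0.045220, -0.059289) × (-0.105943, 0.137266) = (0.003348, 0.012488)  (running Σ = (0.261353, 0.000379))
  m=2: (0.000762, 0.002780) × (-0.068546, -0.261698) = (0.000675, -0.000390)  (running Σ = (0.262029, -0.000011))
  m=3: (-0.000064, -0.000026) × (-0.210456, -0.089261) = (0.000011, 0.000011)  (running Σ = (0.262040, 0.000000))
  m=4: (0.000001, -0.000001) × (0.219562, -0.123492) = (0.000000, -0.000000)  (running Σ = (0.262040, -0.000000))
  m=5: (-0.000000, 0.000000) × (0.061523, -0.421433) = (0.000000, 0.000000)  (running Σ = (0.262040, 0.000000))
Accumulated sum (0.262040, 0.000000); after 4π/(2l+1) scaling, (0.299354, 0.000000) ⇒ P_5 = 0.299354

0.299354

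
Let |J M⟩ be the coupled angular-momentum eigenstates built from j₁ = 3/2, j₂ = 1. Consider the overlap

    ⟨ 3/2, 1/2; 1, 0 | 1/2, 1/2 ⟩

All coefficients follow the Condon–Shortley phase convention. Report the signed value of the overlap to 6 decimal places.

j₁+j₂−J=2  J+j₁−j₂=1  J−j₁+j₂=0  j₁+j₂+J+1=4
(j₁±m₁, j₂±m₂, J±M) = (2,1,1,1,1,0)
P² = 1/3
sum k=1..1:
  [1] −1/1 = -1
S = -1
C² = P²·S² = 1/3 ; C = -0.577350

-0.577350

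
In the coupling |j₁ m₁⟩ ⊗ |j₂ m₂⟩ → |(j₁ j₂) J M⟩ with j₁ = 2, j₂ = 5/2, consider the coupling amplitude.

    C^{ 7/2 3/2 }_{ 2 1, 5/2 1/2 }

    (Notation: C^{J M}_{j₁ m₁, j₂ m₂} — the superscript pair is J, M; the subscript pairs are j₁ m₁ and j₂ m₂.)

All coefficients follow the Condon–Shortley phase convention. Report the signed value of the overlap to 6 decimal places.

√[8·1!3!4!/9! · 3!1!3!2!5!2!] = √(384/7)
  +(−1)^0/∏(0,1,1,3,2,1)! = 1/12  (running 1/12)
  +(−1)^1/∏(1,0,0,2,3,2)! = -1/24  (running 1/24)
⟨..|..⟩ = √(384/7)·(1/24) = +0.308607

+√(2/21) = +0.308607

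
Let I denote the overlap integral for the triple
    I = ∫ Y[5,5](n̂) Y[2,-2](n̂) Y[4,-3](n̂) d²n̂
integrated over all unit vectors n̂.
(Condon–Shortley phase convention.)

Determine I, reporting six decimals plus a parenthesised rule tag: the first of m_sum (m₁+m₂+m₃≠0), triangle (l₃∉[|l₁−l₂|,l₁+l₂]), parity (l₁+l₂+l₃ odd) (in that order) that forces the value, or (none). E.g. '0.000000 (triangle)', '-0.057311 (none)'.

0.000000 (parity)

l₁+l₂+l₃=11 is odd: 3j(l;000)=0 ⇒ I=0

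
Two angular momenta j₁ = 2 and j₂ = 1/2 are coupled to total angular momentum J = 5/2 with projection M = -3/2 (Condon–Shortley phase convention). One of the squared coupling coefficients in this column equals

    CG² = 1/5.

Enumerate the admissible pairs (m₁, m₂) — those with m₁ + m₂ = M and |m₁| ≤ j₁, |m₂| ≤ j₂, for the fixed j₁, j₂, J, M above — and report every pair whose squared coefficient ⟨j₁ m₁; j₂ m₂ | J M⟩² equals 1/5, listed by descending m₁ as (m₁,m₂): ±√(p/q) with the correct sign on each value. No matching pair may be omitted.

(-2,1/2): +√(1/5)

Admissible pairs with m₁+m₂ = M = -3/2: (-2,1/2), (-1,-1/2)
  (m₁,m₂)=(-1,-1/2): CG² = 4/5, CG = +√(4/5)
  (m₁,m₂)=(-2,1/2): CG² = 1/5, CG = +√(1/5)   ← matches the target
Pairs with CG² = 1/5: (-2,1/2): +√(1/5)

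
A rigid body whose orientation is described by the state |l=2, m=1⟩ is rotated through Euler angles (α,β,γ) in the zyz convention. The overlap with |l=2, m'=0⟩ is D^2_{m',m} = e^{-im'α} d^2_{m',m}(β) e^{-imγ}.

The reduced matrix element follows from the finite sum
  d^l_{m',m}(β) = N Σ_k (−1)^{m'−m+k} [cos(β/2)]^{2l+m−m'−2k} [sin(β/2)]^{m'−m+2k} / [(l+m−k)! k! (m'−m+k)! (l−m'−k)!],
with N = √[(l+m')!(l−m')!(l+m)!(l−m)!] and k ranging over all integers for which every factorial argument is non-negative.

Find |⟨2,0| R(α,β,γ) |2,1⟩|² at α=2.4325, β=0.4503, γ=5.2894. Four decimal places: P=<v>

P=0.2303

D^2_{0,1}(2.4325,0.4503,5.2894) = e^{-i·0·2.4325}·d^2_{0,1}(0.4503)·e^{-i·1·5.2894}. Compute d first:
c=cos(0.450300/2)=0.974761, s=sin(0.450300/2)=0.223253; N=√[2·2·6·1]=4.898979
k∈{1,2} keeps every argument non-negative
  k=1: (−1)^0·4.8990/(2)·0.9748^3·0.2233^1 = +0.506484
  k=2: (−1)^1·4.8990/(2)·0.9748^1·0.2233^3 = -0.026568
d^2_{0,1}(0.4503) = +0.506484 -0.026568 = +0.479916
|D^2_{0,1}|² = |d^2_{0,1}(β)|² = (+0.479916)² = 0.230319 (the z-rotation phases have unit modulus)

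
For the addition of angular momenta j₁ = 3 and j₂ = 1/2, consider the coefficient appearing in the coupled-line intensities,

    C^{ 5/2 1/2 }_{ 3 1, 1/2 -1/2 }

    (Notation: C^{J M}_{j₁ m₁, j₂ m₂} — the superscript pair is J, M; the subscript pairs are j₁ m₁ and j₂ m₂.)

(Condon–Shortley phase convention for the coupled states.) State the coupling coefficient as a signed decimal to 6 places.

√[6·1!5!0!/7! · 4!2!0!1!3!2!] = √(576/7)
  +(−1)^0/∏(0,1,2,0,3,0)! = 1/12  (running 1/12)
⟨..|..⟩ = √(576/7)·(1/12) = +0.755929

+0.755929  (= +√(4/7))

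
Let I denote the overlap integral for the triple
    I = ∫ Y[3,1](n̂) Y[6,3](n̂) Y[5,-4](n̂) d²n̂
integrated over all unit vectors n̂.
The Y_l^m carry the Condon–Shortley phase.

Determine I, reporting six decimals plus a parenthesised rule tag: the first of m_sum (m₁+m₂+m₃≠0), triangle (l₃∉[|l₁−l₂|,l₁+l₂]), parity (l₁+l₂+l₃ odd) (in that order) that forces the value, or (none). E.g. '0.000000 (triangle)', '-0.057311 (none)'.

0.176531 (none)

Rules hold: Σm=0, L=14 even, 3≤5≤9.
N = 7·13·11 = 1001
Δ = 4!·2!·8!/15! = 1/675675
Racah Σ t=1..3: t=1:−1/8640 t=2:+1/2304 t=3:−1/8640 = 7/34560
⇒ 3j(3 6 5; 0 0 0)² = 7/429, sgn -1
Racah Σ t=1..2: t=1:−1/241920 t=2:+1/40320 = 1/48384
⇒ 3j(3 6 5; 1 3 -4)² = 24/1001, sgn -1
4πI² = N·(3j₀)²·(3jₘ)² = 56/143
I = +1·√(0.391608/4π) = 0.17653103
No selection rule forces the value: the integral is nonzero (none).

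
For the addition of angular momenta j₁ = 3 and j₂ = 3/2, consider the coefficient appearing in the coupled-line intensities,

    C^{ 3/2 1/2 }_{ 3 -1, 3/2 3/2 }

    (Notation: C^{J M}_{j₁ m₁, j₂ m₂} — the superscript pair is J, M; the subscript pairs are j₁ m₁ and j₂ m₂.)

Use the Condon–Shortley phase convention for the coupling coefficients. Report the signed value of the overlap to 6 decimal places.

j₁+j₂−J=3  J+j₁−j₂=3  J−j₁+j₂=0  j₁+j₂+J+1=7
(j₁±m₁, j₂±m₂, J±M) = (2,4,3,0,2,1)
P² = 576/35
sum k=3..3:
  [3] −1/12 = -1/12
S = -1/12
C² = P²·S² = 4/35 ; C = -0.338062

−√(4/35) = -0.338062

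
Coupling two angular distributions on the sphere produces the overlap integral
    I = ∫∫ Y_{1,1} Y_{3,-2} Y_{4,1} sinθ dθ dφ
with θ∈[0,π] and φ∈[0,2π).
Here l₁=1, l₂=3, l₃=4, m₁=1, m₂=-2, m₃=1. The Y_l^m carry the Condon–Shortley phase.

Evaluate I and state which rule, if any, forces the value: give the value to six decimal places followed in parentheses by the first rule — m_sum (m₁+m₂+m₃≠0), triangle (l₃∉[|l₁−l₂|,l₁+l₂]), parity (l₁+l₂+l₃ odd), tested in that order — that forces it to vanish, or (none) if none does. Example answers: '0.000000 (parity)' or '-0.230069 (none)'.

Rules hold: Σm=0, L=8 even, 2≤4≤4.
N = 3·7·9 = 189
Δ = 0!·2!·6!/9! = 1/252
Racah Σ t=0..0: t=0:+1/36 = 1/36
⇒ 3j(1 3 4; 0 0 0)² = 4/63, sgn +1
Racah Σ t=0..0: t=0:+1/240 = 1/240
⇒ 3j(1 3 4; 1 -2 1)² = 1/84, sgn -1
4πI² = N·(3j₀)²·(3jₘ)² = 1/7
I = -1·√(0.142857/4π) = -0.10662181
No selection rule forces the value: the integral is nonzero (none).

-0.106622 (none)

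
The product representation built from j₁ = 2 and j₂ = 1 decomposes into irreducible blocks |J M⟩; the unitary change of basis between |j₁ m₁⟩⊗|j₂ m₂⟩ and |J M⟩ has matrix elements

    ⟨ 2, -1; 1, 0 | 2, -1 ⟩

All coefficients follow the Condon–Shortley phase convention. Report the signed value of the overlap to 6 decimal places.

−√(1/6) = -0.408248

√[5·1!3!1!/6! · 1!3!1!1!1!3!] = √(3/2)
  +(−1)^0/∏(0,1,3,1,0,0)! = 1/6  (running 1/6)
  +(−1)^1/∏(1,0,2,0,1,1)! = -1/2  (running -1/3)
⟨..|..⟩ = √(3/2)·(-1/3) = -0.408248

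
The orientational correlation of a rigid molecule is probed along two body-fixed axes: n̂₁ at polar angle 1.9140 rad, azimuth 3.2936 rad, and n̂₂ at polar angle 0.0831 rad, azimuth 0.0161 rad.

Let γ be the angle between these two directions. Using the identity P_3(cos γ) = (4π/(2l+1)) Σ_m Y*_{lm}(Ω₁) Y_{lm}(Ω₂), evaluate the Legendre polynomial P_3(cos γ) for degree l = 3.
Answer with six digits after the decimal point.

0.443340

Addition theorem: P_3(cos γ) = (4π/7) Σ_m Y*_{lm}(Ω₁) Y_{lm}(Ω₂), m = −3…3:
  term(m=-3) = (-0.000076, -0.000033)   from Y*(Ω₁)=(-0.312800, -0.153429), Y(Ω₂)=(0.000238, -0.000012)
  term(m=-2) = (-0.002061, -0.000575)   from Y*(Ω₁)=(-0.290977, -0.091291), Y(Ω₂)=(0.007013, -0.000226)
  term(m=-1) = (0.013915, 0.001903)   from Y*(Ω₁)=(0.130503, 0.019992), Y(Ω₂)=(0.106364, -0.001713)
  term(m=+0) = (0.223405, 0.000000)   from Y*(Ω₁)=(0.305629, -0.000000), Y(Ω₂)=(0.730966, 0.000000)
  term(m=+1) = (0.013915, -0.001903)   from Y*(Ω₁)=(-0.130503, 0.019992), Y(Ω₂)=(-0.106364, -0.001713)
  term(m=+2) = (-0.002061, 0.000575)   from Y*(Ω₁)=(-0.290977, 0.091291), Y(Ω₂)=(0.007013, 0.000226)
  term(m=+3) = (-0.000076, 0.000033)   from Y*(Ω₁)=(0.312800, -0.153429), Y(Ω₂)=(-0.000238, -0.000012)
Σ over m = (0.246959, -0.000000); ×(4π/7) → (0.443340, -0.000000). Real part: 0.443340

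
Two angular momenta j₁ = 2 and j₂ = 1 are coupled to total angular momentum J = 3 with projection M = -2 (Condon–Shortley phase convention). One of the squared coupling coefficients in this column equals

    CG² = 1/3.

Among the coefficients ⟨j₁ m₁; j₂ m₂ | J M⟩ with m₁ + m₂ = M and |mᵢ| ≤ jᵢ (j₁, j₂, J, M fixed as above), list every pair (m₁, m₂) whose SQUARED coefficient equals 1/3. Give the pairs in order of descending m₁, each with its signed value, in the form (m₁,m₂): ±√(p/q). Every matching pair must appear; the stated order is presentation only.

Admissible pairs with m₁+m₂ = M = -2: (-2,0), (-1,-1)
  (m₁,m₂)=(-1,-1): CG² = 2/3, CG = +√(2/3)
  (m₁,m₂)=(-2,0): CG² = 1/3, CG = +√(1/3)   ← matches the target
Pairs with CG² = 1/3: (-2,0): +√(1/3)

(-2,0): +√(1/3)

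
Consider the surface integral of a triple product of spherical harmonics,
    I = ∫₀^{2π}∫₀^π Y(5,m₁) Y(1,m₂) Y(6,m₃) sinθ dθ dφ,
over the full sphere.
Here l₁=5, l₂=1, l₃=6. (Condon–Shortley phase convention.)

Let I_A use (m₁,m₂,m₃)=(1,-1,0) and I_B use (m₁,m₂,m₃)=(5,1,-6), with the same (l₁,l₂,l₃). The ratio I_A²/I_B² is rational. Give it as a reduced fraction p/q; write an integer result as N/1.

l's match ⇒ only the (l;m) 3-j factors differ between A and B.
A: triangle coeff Δ(5,1,6) = 1/858; Σ_t [0,0]: t=0:+1/34560 = 1/34560; (3j)²=5/286 [(5 1 6; 1 -1 0)], sign=+1
B: triangle coeff Δ(5,1,6) = 1/858; Σ_t [0,0]: t=0:+1/7257600 = 1/7257600; (3j)²=1/13 [(5 1 6; 5 1 -6)], sign=+1
I_A²/I_B² = (5/286)/(1/13) = 5/22

5/22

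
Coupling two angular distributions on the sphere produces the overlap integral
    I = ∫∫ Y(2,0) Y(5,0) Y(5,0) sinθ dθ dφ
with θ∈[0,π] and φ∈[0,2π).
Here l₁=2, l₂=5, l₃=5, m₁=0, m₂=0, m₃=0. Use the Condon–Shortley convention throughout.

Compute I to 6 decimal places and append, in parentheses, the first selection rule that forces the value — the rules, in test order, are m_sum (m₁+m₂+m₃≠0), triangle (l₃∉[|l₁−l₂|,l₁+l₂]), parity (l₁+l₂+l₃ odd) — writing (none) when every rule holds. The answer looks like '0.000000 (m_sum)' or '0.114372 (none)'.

Checks pass: Σm=0; 12 even; l₃=5∈[3,7].
(2·2+1)(2·5+1)(2·5+1) = 605
Δ: 2! 2! 8! / 13! → 1/38610
sum: t=0:+1/2880 t=1:−1/576 t=2:+1/2880 = -1/960
3j²(2 5 5; 0 0 0) = Δ·Π!·Σ² = 10/429  (sign +1)
(m-triple is (0,0,0) — same symbol as above.)
combine: 4πI² = 605·10/429·10/429 = 500/1521
take √, sign +1: I = 0.16173926
No selection rule forces the value: the integral is nonzero (none).

0.161739 (none)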